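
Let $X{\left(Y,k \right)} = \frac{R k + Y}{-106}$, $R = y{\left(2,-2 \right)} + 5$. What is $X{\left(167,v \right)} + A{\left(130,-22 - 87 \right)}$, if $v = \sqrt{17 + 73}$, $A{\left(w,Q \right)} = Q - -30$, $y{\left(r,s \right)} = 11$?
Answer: $- \frac{8541}{106} - \frac{24 \sqrt{10}}{53} \approx -82.007$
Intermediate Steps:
$R = 16$ ($R = 11 + 5 = 16$)
$A{\left(w,Q \right)} = 30 + Q$ ($A{\left(w,Q \right)} = Q + 30 = 30 + Q$)
$v = 3 \sqrt{10}$ ($v = \sqrt{90} = 3 \sqrt{10} \approx 9.4868$)
$X{\left(Y,k \right)} = - \frac{8 k}{53} - \frac{Y}{106}$ ($X{\left(Y,k \right)} = \frac{16 k + Y}{-106} = \left(Y + 16 k\right) \left(- \frac{1}{106}\right) = - \frac{8 k}{53} - \frac{Y}{106}$)
$X{\left(167,v \right)} + A{\left(130,-22 - 87 \right)} = \left(- \frac{8 \cdot 3 \sqrt{10}}{53} - \frac{167}{106}\right) + \left(30 - 109\right) = \left(- \frac{24 \sqrt{10}}{53} - \frac{167}{106}\right) + \left(30 - 109\right) = \left(- \frac{167}{106} - \frac{24 \sqrt{10}}{53}\right) + \left(30 - 109\right) = \left(- \frac{167}{106} - \frac{24 \sqrt{10}}{53}\right) - 79 = - \frac{8541}{106} - \frac{24 \sqrt{10}}{53}$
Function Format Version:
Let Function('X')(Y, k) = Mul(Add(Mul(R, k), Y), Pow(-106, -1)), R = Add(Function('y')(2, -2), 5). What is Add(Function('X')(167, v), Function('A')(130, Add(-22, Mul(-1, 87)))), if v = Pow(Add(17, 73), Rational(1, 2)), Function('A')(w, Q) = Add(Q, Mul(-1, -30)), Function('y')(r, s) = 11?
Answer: Add(Rational(-8541, 106), Mul(Rational(-24, 53), Pow(10, Rational(1, 2)))) ≈ -82.007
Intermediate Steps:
R = 16 (R = Add(11, 5) = 16)
Function('A')(w, Q) = Add(30, Q) (Function('A')(w, Q) = Add(Q, 30) = Add(30, Q))
v = Mul(3, Pow(10, Rational(1, 2))) (v = Pow(90, Rational(1, 2)) = Mul(3, Pow(10, Rational(1, 2))) ≈ 9.4868)
Function('X')(Y, k) = Add(Mul(Rational(-8, 53), k), Mul(Rational(-1, 106), Y)) (Function('X')(Y, k) = Mul(Add(Mul(16, k), Y), Pow(-106, -1)) = Mul(Add(Y, Mul(16, k)), Rational(-1, 106)) = Add(Mul(Rational(-8, 53), k), Mul(Rational(-1, 106), Y)))
Add(Function('X')(167, v), Function('A')(130, Add(-22, Mul(-1, 87)))) = Add(Add(Mul(Rational(-8, 53), Mul(3, Pow(10, Rational(1, 2)))), Mul(Rational(-1, 106), 167)), Add(30, Add(-22, Mul(-1, 87)))) = Add(Add(Mul(Rational(-24, 53), Pow(10, Rational(1, 2))), Rational(-167, 106)), Add(30, Add(-22, -87))) = Add(Add(Rational(-167, 106), Mul(Rational(-24, 53), Pow(10, Rational(1, 2)))), Add(30, -109)) = Add(Add(Rational(-167, 106), Mul(Rational(-24, 53), Pow(10, Rational(1, 2)))), -79) = Add(Rational(-8541, 106), Mul(Rational(-24, 53), Pow(10, Rational(1, 2))))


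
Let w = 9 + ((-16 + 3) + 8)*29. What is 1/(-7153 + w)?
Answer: -1/7289 ≈ -0.00013719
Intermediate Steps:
w = -136 (w = 9 + (-13 + 8)*29 = 9 - 5*29 = 9 - 145 = -136)
1/(-7153 + w) = 1/(-7153 - 136) = 1/(-7289) = -1/7289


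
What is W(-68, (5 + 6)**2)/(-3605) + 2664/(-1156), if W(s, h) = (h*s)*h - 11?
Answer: 285327181/1041845 ≈ 273.87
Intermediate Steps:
W(s, h) = -11 + s*h**2 (W(s, h) = s*h**2 - 11 = -11 + s*h**2)
W(-68, (5 + 6)**2)/(-3605) + 2664/(-1156) = (-11 - 68*(5 + 6)**4)/(-3605) + 2664/(-1156) = (-11 - 68*(11**2)**2)*(-1/3605) + 2664*(-1/1156) = (-11 - 68*121**2)*(-1/3605) - 666/289 = (-11 - 68*14641)*(-1/3605) - 666/289 = (-11 - 995588)*(-1/3605) - 666/289 = -995599*(-1/3605) - 666/289 = 995599/3605 - 666/289 = 285327181/1041845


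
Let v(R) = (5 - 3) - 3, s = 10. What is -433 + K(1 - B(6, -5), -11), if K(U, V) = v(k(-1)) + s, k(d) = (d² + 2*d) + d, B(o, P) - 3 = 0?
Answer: -424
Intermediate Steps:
B(o, P) = 3 (B(o, P) = 3 + 0 = 3)
k(d) = d² + 3*d
v(R) = -1 (v(R) = 2 - 3 = -1)
K(U, V) = 9 (K(U, V) = -1 + 10 = 9)
-433 + K(1 - B(6, -5), -11) = -433 + 9 = -424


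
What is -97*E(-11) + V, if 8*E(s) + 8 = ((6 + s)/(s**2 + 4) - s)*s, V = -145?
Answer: 141379/100 ≈ 1413.8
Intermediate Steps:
E(s) = -1 + s*(-s + (6 + s)/(4 + s**2))/8 (E(s) = -1 + (((6 + s)/(s**2 + 4) - s)*s)/8 = -1 + (((6 + s)/(4 + s**2) - s)*s)/8 = -1 + ((-s + (6 + s)/(4 + s**2))*s)/8 = -1 + (s*(-s + (6 + s)/(4 + s**2)))/8 = -1 + s*(-s + (6 + s)/(4 + s**2))/8)
-97*E(-11) + V = -97*(-32 - 1*(-11)**4 - 11*(-11)**2 + 6*(-11))/(8*(4 + (-11)**2)) - 145 = -97*(-32 - 1*14641 - 11*121 - 66)/(8*(4 + 121)) - 145 = -97*(-32 - 14641 - 1331 - 66)/(8*125) - 145 = -97*(-16070)/(8*125) - 145 = -97*(-1607/100) - 145 = 155879/100 - 145 = 141379/100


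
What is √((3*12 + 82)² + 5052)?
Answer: 4*√1186 ≈ 137.75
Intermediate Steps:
√((3*12 + 82)² + 5052) = √((36 + 82)² + 5052) = √(118² + 5052) = √(13924 + 5052) = √18976 = 4*√1186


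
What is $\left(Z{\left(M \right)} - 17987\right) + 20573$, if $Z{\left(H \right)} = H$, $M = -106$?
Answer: $2480$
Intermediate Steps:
$\left(Z{\left(M \right)} - 17987\right) + 20573 = \left(-106 - 17987\right) + 20573 = -18093 + 20573 = 2480$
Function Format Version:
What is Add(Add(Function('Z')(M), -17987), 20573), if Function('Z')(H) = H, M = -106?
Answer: 2480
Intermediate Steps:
Add(Add(Function('Z')(M), -17987), 20573) = Add(Add(-106, -17987), 20573) = Add(-18093, 20573) = 2480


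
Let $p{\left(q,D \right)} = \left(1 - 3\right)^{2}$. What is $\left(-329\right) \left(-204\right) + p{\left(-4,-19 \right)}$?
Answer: $67120$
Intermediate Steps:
$p{\left(q,D \right)} = 4$ ($p{\left(q,D \right)} = \left(-2\right)^{2} = 4$)
$\left(-329\right) \left(-204\right) + p{\left(-4,-19 \right)} = \left(-329\right) \left(-204\right) + 4 = 67116 + 4 = 67120$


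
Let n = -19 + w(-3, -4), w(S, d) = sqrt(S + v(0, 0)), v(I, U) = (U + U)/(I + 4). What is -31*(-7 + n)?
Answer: 806 - 31*I*sqrt(3) ≈ 806.0 - 53.694*I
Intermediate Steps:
v(I, U) = 2*U/(4 + I) (v(I, U) = (2*U)/(4 + I) = 2*U/(4 + I))
w(S, d) = sqrt(S) (w(S, d) = sqrt(S + 2*0/(4 + 0)) = sqrt(S + 2*0/4) = sqrt(S + 2*0*(1/4)) = sqrt(S + 0) = sqrt(S))
n = -19 + I*sqrt(3) (n = -19 + sqrt(-3) = -19 + I*sqrt(3) ≈ -19.0 + 1.732*I)
-31*(-7 + n) = -31*(-7 + (-19 + I*sqrt(3))) = -31*(-26 + I*sqrt(3)) = 806 - 31*I*sqrt(3)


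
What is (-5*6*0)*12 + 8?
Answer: 8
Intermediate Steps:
(-5*6*0)*12 + 8 = -30*0*12 + 8 = 0*12 + 8 = 0 + 8 = 8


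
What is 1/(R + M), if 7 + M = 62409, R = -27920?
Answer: 1/34482 ≈ 2.9001e-5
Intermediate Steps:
M = 62402 (M = -7 + 62409 = 62402)
1/(R + M) = 1/(-27920 + 62402) = 1/34482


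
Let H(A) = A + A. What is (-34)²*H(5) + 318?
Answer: 11878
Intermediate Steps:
H(A) = 2*A
(-34)²*H(5) + 318 = (-34)²*(2*5) + 318 = 1156*10 + 318 = 11560 + 318 = 11878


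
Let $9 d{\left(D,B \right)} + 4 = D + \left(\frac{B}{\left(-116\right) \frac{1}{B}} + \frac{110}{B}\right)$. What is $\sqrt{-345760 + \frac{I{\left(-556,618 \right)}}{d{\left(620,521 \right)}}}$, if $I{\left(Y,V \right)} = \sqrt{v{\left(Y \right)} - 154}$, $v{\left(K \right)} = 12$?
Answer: $\frac{2 \sqrt{-4169616880744441000 - 62961877293 i \sqrt{142}}}{6945295} \approx 5.2903 \cdot 10^{-5} - 588.01 i$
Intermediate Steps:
$I{\left(Y,V \right)} = i \sqrt{142}$ ($I{\left(Y,V \right)} = \sqrt{12 - 154} = \sqrt{-142} = i \sqrt{142}$)
$d{\left(D,B \right)} = - \frac{4}{9} - \frac{B^{2}}{1044} + \frac{D}{9} + \frac{110}{9 B}$ ($d{\left(D,B \right)} = - \frac{4}{9} + \frac{D + \left(\frac{B}{\left(-116\right) \frac{1}{B}} + \frac{110}{B}\right)}{9} = - \frac{4}{9} + \frac{D + \left(B \left(- \frac{B}{116}\right) + \frac{110}{B}\right)}{9} = - \frac{4}{9} + \frac{D - \left(- \frac{110}{B} + \frac{B^{2}}{116}\right)}{9} = - \frac{4}{9} + \frac{D + \frac{110}{B} - \frac{B^{2}}{116}}{9} = - \frac{4}{9} + \left(- \frac{B^{2}}{1044} + \frac{D}{9} + \frac{110}{9 B}\right) = - \frac{4}{9} - \frac{B^{2}}{1044} + \frac{D}{9} + \frac{110}{9 B}$)
$\sqrt{-345760 + \frac{I{\left(-556,618 \right)}}{d{\left(620,521 \right)}}} = \sqrt{-345760 + \frac{i \sqrt{142}}{\frac{1}{1044} \cdot \frac{1}{521} \left(12760 - 521 \left(464 + 521^{2} - 71920\right)\right)}} = \sqrt{-345760 + \frac{i \sqrt{142}}{\frac{1}{1044} \cdot \frac{1}{521} \left(12760 - 521 \left(464 + 271441 - 71920\right)\right)}} = \sqrt{-345760 + \frac{i \sqrt{142}}{\frac{1}{1044} \cdot \frac{1}{521} \left(12760 - 521 \cdot 199985\right)}} = \sqrt{-345760 + \frac{i \sqrt{142}}{\frac{1}{1044} \cdot \frac{1}{521} \left(12760 - 104192185\right)}} = \sqrt{-345760 + \frac{i \sqrt{142}}{\frac{1}{1044} \cdot \frac{1}{521} \left(-104179425\right)}} = \sqrt{-345760 + \frac{i \sqrt{142}}{- \frac{34726475}{181308}}} = \sqrt{-345760 + i \sqrt{142} \left(- \frac{181308}{34726475}\right)} = \sqrt{-345760 - \frac{181308 i \sqrt{142}}{34726475}}$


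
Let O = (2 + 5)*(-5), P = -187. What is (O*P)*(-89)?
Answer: -582505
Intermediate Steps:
O = -35 (O = 7*(-5) = -35)
(O*P)*(-89) = -35*(-187)*(-89) = 6545*(-89) = -582505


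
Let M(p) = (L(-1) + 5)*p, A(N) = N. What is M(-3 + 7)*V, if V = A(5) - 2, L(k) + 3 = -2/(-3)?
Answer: 32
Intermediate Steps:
L(k) = -7/3 (L(k) = -3 - 2/(-3) = -3 - 2*(-⅓) = -3 + ⅔ = -7/3)
M(p) = 8*p/3 (M(p) = (-7/3 + 5)*p = 8*p/3)
V = 3 (V = 5 - 2 = 3)
M(-3 + 7)*V = (8*(-3 + 7)/3)*3 = ((8/3)*4)*3 = (32/3)*3 = 32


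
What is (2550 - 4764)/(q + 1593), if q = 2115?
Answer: -123/206 ≈ -0.59709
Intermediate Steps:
(2550 - 4764)/(q + 1593) = (2550 - 4764)/(2115 + 1593) = -2214/3708 = -2214*1/3708 = -123/206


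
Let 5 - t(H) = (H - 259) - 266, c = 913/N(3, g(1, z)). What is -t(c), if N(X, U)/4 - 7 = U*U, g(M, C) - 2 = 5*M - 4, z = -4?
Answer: -33007/64 ≈ -515.73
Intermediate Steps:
g(M, C) = -2 + 5*M (g(M, C) = 2 + (5*M - 4) = 2 + (-4 + 5*M) = -2 + 5*M)
N(X, U) = 28 + 4*U² (N(X, U) = 28 + 4*(U*U) = 28 + 4*U²)
c = 913/64 (c = 913/(28 + 4*(-2 + 5*1)²) = 913/(28 + 4*(-2 + 5)²) = 913/(28 + 4*3²) = 913/(28 + 4*9) = 913/(28 + 36) = 913/64 ≈ 14.266)
t(H) = 530 - H (t(H) = 5 - ((H - 259) - 266) = 5 - ((-259 + H) - 266) = 5 - (-525 + H) = 5 + (525 - H) = 530 - H)
-t(c) = -(530 - 1*913/64) = -(530 - 913/64) = -1*33007/64 = -33007/64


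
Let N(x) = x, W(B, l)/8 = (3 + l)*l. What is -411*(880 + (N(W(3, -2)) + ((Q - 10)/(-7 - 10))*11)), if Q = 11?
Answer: -6032247/17 ≈ -3.5484e+5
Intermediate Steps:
W(B, l) = 8*l*(3 + l) (W(B, l) = 8*((3 + l)*l) = 8*(l*(3 + l)) = 8*l*(3 + l))
-411*(880 + (N(W(3, -2)) + ((Q - 10)/(-7 - 10))*11)) = -411*(880 + (8*(-2)*(3 - 2) + ((11 - 10)/(-7 - 10))*11)) = -411*(880 + (8*(-2)*1 + (1/(-17))*11)) = -411*(880 + (-16 + (1*(-1/17))*11)) = -411*(880 + (-16 - 1/17*11)) = -411*(880 + (-16 - 11/17)) = -411*(880 - 283/17) = -411*14677/17 = -6032247/17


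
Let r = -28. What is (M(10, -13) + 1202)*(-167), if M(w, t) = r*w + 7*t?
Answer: -138777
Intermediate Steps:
M(w, t) = -28*w + 7*t
(M(10, -13) + 1202)*(-167) = ((-28*10 + 7*(-13)) + 1202)*(-167) = ((-280 - 91) + 1202)*(-167) = (-371 + 1202)*(-167) = 831*(-167) = -138777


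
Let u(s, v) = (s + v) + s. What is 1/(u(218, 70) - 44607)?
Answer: -1/44101 ≈ -2.2675e-5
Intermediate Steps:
u(s, v) = v + 2*s
1/(u(218, 70) - 44607) = 1/((70 + 2*218) - 44607) = 1/((70 + 436) - 44607) = 1/(506 - 44607) = 1/(-44101) = -1/44101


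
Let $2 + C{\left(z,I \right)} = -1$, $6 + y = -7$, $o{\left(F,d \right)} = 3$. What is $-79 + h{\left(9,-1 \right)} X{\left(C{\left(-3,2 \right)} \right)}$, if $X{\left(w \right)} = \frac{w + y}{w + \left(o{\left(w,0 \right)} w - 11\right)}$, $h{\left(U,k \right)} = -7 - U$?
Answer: $- \frac{2073}{23} \approx -90.13$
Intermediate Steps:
$y = -13$ ($y = -6 - 7 = -13$)
$C{\left(z,I \right)} = -3$ ($C{\left(z,I \right)} = -2 - 1 = -3$)
$X{\left(w \right)} = \frac{-13 + w}{-11 + 4 w}$ ($X{\left(w \right)} = \frac{w - 13}{w + \left(3 w - 11\right)} = \frac{-13 + w}{w + \left(-11 + 3 w\right)} = \frac{-13 + w}{-11 + 4 w}$)
$-79 + h{\left(9,-1 \right)} X{\left(C{\left(-3,2 \right)} \right)} = -79 + \left(-7 - 9\right) \frac{-13 - 3}{-11 + 4 \left(-3\right)} = -79 + \left(-7 - 9\right) \frac{1}{-11 - 12} \left(-16\right) = -79 - 16 \frac{1}{-23} \left(-16\right) = -79 - 16 \left(\left(- \frac{1}{23}\right) \left(-16\right)\right) = -79 - \frac{256}{23} = - \frac{2073}{23}$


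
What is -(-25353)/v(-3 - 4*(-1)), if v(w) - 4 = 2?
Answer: 8451/2 ≈ 4225.5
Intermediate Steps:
v(w) = 6 (v(w) = 4 + 2 = 6)
-(-25353)/v(-3 - 4*(-1)) = -(-25353)/6 = -8451*(-1/2) = 8451/2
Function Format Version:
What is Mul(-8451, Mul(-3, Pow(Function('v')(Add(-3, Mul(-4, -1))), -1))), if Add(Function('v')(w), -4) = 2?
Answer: Rational(8451, 2) ≈ 4225.5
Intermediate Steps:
Function('v')(w) = 6 (Function('v')(w) = Add(4, 2) = 6)
Mul(-8451, Mul(-3, Pow(Function('v')(Add(-3, Mul(-4, -1))), -1))) = Mul(-8451, Mul(-3, Pow(6, -1))) = Mul(-8451, Mul(-3, Rational(1, 6))) = Mul(-8451, Rational(-1, 2)) = Rational(8451, 2)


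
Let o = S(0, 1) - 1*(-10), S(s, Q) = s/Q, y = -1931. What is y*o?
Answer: -19310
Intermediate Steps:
o = 10 (o = 0/1 - 1*(-10) = 0*1 + 10 = 0 + 10 = 10)
y*o = -1931*10 = -19310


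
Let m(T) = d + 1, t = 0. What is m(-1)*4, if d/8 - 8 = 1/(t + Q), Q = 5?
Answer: 1332/5 ≈ 266.40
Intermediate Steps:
d = 328/5 (d = 64 + 8/(0 + 5) = 64 + 8/5 = 328/5 ≈ 65.600)
m(T) = 333/5 (m(T) = 328/5 + 1 = 333/5)
m(-1)*4 = (333/5)*4 = 1332/5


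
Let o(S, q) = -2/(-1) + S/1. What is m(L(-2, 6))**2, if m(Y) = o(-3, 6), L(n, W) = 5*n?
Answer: 1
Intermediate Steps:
o(S, q) = 2 + S (o(S, q) = -2*(-1) + S*1 = 2 + S)
m(Y) = -1 (m(Y) = 2 - 3 = -1)
m(L(-2, 6))**2 = (-1)**2 = 1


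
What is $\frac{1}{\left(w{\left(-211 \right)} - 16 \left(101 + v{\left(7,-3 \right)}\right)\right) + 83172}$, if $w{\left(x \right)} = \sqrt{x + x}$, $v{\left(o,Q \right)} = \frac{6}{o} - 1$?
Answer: $\frac{1998178}{162967982571} - \frac{49 i \sqrt{422}}{325935965142} \approx 1.2261 \cdot 10^{-5} - 3.0883 \cdot 10^{-9} i$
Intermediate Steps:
$v{\left(o,Q \right)} = -1 + \frac{6}{o}$
$w{\left(x \right)} = \sqrt{2} \sqrt{x}$ ($w{\left(x \right)} = \sqrt{2 x} = \sqrt{2} \sqrt{x}$)
$\frac{1}{\left(w{\left(-211 \right)} - 16 \left(101 + v{\left(7,-3 \right)}\right)\right) + 83172} = \frac{1}{\left(\sqrt{2} \sqrt{-211} - 16 \left(101 + \frac{6 - 7}{7}\right)\right) + 83172} = \frac{1}{\left(\sqrt{2} i \sqrt{211} - 16 \left(101 + \frac{6 - 7}{7}\right)\right) + 83172} = \frac{1}{\left(i \sqrt{422} - 16 \left(101 + \frac{1}{7} \left(-1\right)\right)\right) + 83172} = \frac{1}{\left(i \sqrt{422} - 16 \left(101 - \frac{1}{7}\right)\right) + 83172} = \frac{1}{\left(i \sqrt{422} - 16 \cdot \frac{706}{7}\right) + 83172} = \frac{1}{\left(i \sqrt{422} - \frac{11296}{7}\right) + 83172} = \frac{1}{\left(- \frac{11296}{7} + i \sqrt{422}\right) + 83172} = \frac{1}{\frac{570908}{7} + i \sqrt{422}}$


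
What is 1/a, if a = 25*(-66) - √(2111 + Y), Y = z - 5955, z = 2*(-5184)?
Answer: I/(2*(√3553 - 825*I)) ≈ -0.00060291 + 4.3561e-5*I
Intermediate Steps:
z = -10368
Y = -16323 (Y = -10368 - 5955 = -16323)
a = -1650 - 2*I*√3553 (a = 25*(-66) - √(2111 - 16323) = -1650 - √(-14212) = -1650 - 2*I*√3553 ≈ -1650.0 - 119.21*I)
1/a = 1/(-1650 - 2*I*√3553)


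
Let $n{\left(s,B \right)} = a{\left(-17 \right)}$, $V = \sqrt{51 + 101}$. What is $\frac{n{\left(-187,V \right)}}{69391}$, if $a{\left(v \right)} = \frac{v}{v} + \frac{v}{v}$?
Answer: $\frac{2}{69391} \approx 2.8822 \cdot 10^{-5}$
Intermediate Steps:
$V = 2 \sqrt{38}$ ($V = \sqrt{152} = 2 \sqrt{38} \approx 12.329$)
$a{\left(v \right)} = 2$ ($a{\left(v \right)} = 1 + 1 = 2$)
$n{\left(s,B \right)} = 2$
$\frac{n{\left(-187,V \right)}}{69391} = \frac{2}{69391}$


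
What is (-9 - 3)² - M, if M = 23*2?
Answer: 98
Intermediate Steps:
M = 46
(-9 - 3)² - M = (-9 - 3)² - 1*46 = (-12)² - 46 = 144 - 46 = 98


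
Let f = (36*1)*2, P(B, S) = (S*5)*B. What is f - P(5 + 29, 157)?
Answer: -26618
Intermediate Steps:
P(B, S) = 5*B*S (P(B, S) = (5*S)*B = 5*B*S)
f = 72 (f = 36*2 = 72)
f - P(5 + 29, 157) = 72 - 5*(5 + 29)*157 = 72 - 5*34*157 = 72 - 1*26690 = 72 - 26690 = -26618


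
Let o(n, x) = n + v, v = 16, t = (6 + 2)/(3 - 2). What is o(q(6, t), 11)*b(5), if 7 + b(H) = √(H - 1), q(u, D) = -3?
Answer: -65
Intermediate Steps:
t = 8 (t = 8/1 = 8*1 = 8)
o(n, x) = 16 + n (o(n, x) = n + 16 = 16 + n)
b(H) = -7 + √(-1 + H) (b(H) = -7 + √(H - 1) = -7 + √(-1 + H))
o(q(6, t), 11)*b(5) = (16 - 3)*(-7 + √(-1 + 5)) = 13*(-7 + √4) = 13*(-7 + 2) = 13*(-5) = -65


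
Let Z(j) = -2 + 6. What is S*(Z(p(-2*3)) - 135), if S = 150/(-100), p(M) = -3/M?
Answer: 393/2 ≈ 196.50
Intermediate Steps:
Z(j) = 4
S = -3/2 (S = 150*(-1/100) = -3/2 ≈ -1.5000)
S*(Z(p(-2*3)) - 135) = -3*(4 - 135)/2 = -3/2*(-131) = 393/2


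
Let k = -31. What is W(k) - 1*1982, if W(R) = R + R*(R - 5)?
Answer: -897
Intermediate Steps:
W(R) = R + R*(-5 + R)
W(k) - 1*1982 = -31*(-4 - 31) - 1*1982 = -31*(-35) - 1982 = 1085 - 1982 = -897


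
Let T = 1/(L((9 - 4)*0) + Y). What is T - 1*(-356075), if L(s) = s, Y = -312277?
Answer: 111194032774/312277 ≈ 3.5608e+5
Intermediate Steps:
T = -1/312277 (T = 1/((9 - 4)*0 - 312277) = 1/(5*0 - 312277) = 1/(0 - 312277) = 1/(-312277) = -1/312277 ≈ -3.2023e-6)
T - 1*(-356075) = -1/312277 - 1*(-356075) = -1/312277 + 356075 = 111194032774/312277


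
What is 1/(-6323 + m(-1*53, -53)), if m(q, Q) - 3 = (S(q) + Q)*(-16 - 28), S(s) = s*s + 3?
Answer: -1/127716 ≈ -7.8299e-6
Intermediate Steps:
S(s) = 3 + s**2 (S(s) = s**2 + 3 = 3 + s**2)
m(q, Q) = -129 - 44*Q - 44*q**2 (m(q, Q) = 3 + ((3 + q**2) + Q)*(-16 - 28) = 3 + (3 + Q + q**2)*(-44) = 3 + (-132 - 44*Q - 44*q**2) = -129 - 44*Q - 44*q**2)
1/(-6323 + m(-1*53, -53)) = 1/(-6323 + (-129 - 44*(-53) - 44*(-1*53)**2)) = 1/(-6323 + (-129 + 2332 - 44*(-53)**2)) = 1/(-6323 + (-129 + 2332 - 44*2809)) = 1/(-6323 + (-129 + 2332 - 123596)) = 1/(-6323 - 121393) = 1/(-127716) = -1/127716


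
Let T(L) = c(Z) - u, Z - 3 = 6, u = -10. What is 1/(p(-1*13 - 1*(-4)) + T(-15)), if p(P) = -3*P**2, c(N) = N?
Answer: -1/224 ≈ -0.0044643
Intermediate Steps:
Z = 9 (Z = 3 + 6 = 9)
T(L) = 19 (T(L) = 9 - 1*(-10) = 9 + 10 = 19)
1/(p(-1*13 - 1*(-4)) + T(-15)) = 1/(-3*(-1*13 - 1*(-4))**2 + 19) = 1/(-3*(-13 + 4)**2 + 19) = 1/(-3*(-9)**2 + 19) = 1/(-3*81 + 19) = 1/(-243 + 19) = 1/(-224) = -1/224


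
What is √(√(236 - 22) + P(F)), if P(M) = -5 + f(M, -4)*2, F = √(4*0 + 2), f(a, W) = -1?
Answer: √(-7 + √214) ≈ 2.7620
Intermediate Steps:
F = √2 (F = √(0 + 2) = √2 ≈ 1.4142)
P(M) = -7 (P(M) = -5 - 1*2 = -5 - 2 = -7)
√(√(236 - 22) + P(F)) = √(√(236 - 22) - 7) = √(√214 - 7) = √(-7 + √214)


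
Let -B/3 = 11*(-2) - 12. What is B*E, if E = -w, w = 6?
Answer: -612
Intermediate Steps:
B = 102 (B = -3*(11*(-2) - 12) = -3*(-22 - 12) = -3*(-34) = 102)
E = -6 (E = -1*6 = -6)
B*E = 102*(-6) = -612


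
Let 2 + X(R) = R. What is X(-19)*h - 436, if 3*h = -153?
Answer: 635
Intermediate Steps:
h = -51 (h = (⅓)*(-153) = -51)
X(R) = -2 + R
X(-19)*h - 436 = (-2 - 19)*(-51) - 436 = -21*(-51) - 436 = 1071 - 436 = 635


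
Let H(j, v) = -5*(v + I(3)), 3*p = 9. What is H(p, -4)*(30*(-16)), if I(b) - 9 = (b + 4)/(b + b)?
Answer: 14800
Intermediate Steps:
I(b) = 9 + (4 + b)/(2*b) (I(b) = 9 + (b + 4)/(b + b) = 9 + (4 + b)/((2*b)) = 9 + (4 + b)*(1/(2*b)) = 9 + (4 + b)/(2*b))
p = 3 (p = (⅓)*9 = 3)
H(j, v) = -305/6 - 5*v (H(j, v) = -5*(v + (19/2 + 2/3)) = -5*(v + (19/2 + 2*(⅓))) = -5*(v + (19/2 + ⅔)) = -5*(v + 61/6) = -5*(61/6 + v) = -305/6 - 5*v)
H(p, -4)*(30*(-16)) = (-305/6 - 5*(-4))*(30*(-16)) = (-305/6 + 20)*(-480) = -185/6*(-480) = 14800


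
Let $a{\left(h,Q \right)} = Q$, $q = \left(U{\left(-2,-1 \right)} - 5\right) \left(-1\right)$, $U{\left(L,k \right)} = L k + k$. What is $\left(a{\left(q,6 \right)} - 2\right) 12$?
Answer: $48$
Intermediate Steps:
$U{\left(L,k \right)} = k + L k$
$q = 4$ ($q = \left(- (1 - 2) - 5\right) \left(-1\right) = \left(\left(-1\right) \left(-1\right) - 5\right) \left(-1\right) = \left(1 - 5\right) \left(-1\right) = \left(-4\right) \left(-1\right) = 4$)
$\left(a{\left(q,6 \right)} - 2\right) 12 = \left(6 - 2\right) 12 = 4 \cdot 12 = 48$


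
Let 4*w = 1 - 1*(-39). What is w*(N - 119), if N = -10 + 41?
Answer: -880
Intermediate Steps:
N = 31
w = 10 (w = (1 - 1*(-39))/4 = (1 + 39)/4 = (¼)*40 = 10)
w*(N - 119) = 10*(31 - 119) = 10*(-88) = -880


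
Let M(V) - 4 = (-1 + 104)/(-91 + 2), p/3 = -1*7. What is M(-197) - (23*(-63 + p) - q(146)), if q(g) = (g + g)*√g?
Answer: 172201/89 + 292*√146 ≈ 5463.1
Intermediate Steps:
p = -21 (p = 3*(-1*7) = 3*(-7) = -21)
q(g) = 2*g^(3/2) (q(g) = (2*g)*√g = 2*g^(3/2))
M(V) = 253/89 (M(V) = 4 + (-1 + 104)/(-91 + 2) = 4 + 103/(-89) = 4 + 103*(-1/89) = 4 - 103/89 = 253/89)
M(-197) - (23*(-63 + p) - q(146)) = 253/89 - (23*(-63 - 21) - 2*146^(3/2)) = 253/89 - (23*(-84) - 2*146*√146) = 253/89 - (-1932 - 292*√146) = 253/89 + (1932 + 292*√146) = 172201/89 + 292*√146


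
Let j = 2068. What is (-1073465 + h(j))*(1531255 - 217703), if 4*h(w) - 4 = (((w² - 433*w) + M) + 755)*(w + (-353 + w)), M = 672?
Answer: 4200774901468900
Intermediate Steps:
h(w) = 1 + (-353 + 2*w)*(1427 + w² - 433*w)/4 (h(w) = 1 + ((((w² - 433*w) + 672) + 755)*(w + (-353 + w)))/4 = 1 + (((672 + w² - 433*w) + 755)*(-353 + 2*w))/4 = 1 + ((1427 + w² - 433*w)*(-353 + 2*w))/4 = 1 + ((-353 + 2*w)*(1427 + w² - 433*w))/4 = 1 + (-353 + 2*w)*(1427 + w² - 433*w)/4)
(-1073465 + h(j))*(1531255 - 217703) = (-1073465 + (-503727/4 + (½)*2068³ - 1219/4*2068² + (155703/4)*2068))*(1531255 - 217703) = (-1073465 + (-503727/4 + (½)*8844058432 - 1219/4*4276624 + 80498451))*1313552 = (-1073465 + (-503727/4 + 4422029216 - 1303301164 + 80498451))*1313552 = (-1073465 + 12796402285/4)*1313552 = (12792108425/4)*1313552 = 4200774901468900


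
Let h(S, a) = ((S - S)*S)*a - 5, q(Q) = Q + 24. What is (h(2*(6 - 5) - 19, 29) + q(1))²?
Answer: 400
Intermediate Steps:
q(Q) = 24 + Q
h(S, a) = -5 (h(S, a) = (0*S)*a - 5 = 0*a - 5 = 0 - 5 = -5)
(h(2*(6 - 5) - 19, 29) + q(1))² = (-5 + (24 + 1))² = (-5 + 25)² = 20² = 400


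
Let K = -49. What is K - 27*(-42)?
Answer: 1085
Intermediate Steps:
K - 27*(-42) = -49 - 27*(-42) = -49 + 1134 = 1085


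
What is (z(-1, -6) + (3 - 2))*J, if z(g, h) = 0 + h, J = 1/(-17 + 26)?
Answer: -5/9 ≈ -0.55556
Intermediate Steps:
J = 1/9 ≈ 0.11111
z(g, h) = h
(z(-1, -6) + (3 - 2))*J = (-6 + (3 - 2))*(1/9) = (-6 + 1)*(1/9) = -5*1/9 = -5/9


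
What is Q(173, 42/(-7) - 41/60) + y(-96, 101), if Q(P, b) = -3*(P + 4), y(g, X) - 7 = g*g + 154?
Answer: 8846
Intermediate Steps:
y(g, X) = 161 + g**2 (y(g, X) = 7 + (g*g + 154) = 7 + (g**2 + 154) = 7 + (154 + g**2) = 161 + g**2)
Q(P, b) = -12 - 3*P (Q(P, b) = -3*(4 + P) = -12 - 3*P)
Q(173, 42/(-7) - 41/60) + y(-96, 101) = (-12 - 3*173) + (161 + (-96)**2) = (-12 - 519) + (161 + 9216) = -531 + 9377 = 8846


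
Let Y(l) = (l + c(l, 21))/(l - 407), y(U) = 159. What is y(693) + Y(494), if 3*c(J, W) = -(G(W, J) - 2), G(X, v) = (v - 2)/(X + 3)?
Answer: 85925/522 ≈ 164.61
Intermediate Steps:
G(X, v) = (-2 + v)/(3 + X)
c(J, W) = ⅔ - (-2 + J)/(3*(3 + W)) (c(J, W) = (-((-2 + J)/(3 + W) - 2))/3 = (-(-2 + (-2 + J)/(3 + W)))/3 = (2 - (-2 + J)/(3 + W))/3 = ⅔ - (-2 + J)/(3*(3 + W)))
Y(l) = (25/36 + 71*l/72)/(-407 + l) (Y(l) = (l + (8 - l + 2*21)/(3*(3 + 21)))/(l - 407) = (l + (⅓)*(8 - l + 42)/24)/(-407 + l) = (l + (⅓)*(1/24)*(50 - l))/(-407 + l) = (l + (25/36 - l/72))/(-407 + l) = (25/36 + 71*l/72)/(-407 + l))
y(693) + Y(494) = 159 + (50 + 71*494)/(72*(-407 + 494)) = 159 + (1/72)*(50 + 35074)/87 = 159 + (1/72)*(1/87)*35124 = 159 + 2927/522 = 85925/522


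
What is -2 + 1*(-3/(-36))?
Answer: -23/12 ≈ -1.9167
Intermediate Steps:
-2 + 1*(-3/(-36)) = -2 + 1*(-3*(-1/36)) = -2 + 1*(1/12) = -2 + 1/12 = -23/12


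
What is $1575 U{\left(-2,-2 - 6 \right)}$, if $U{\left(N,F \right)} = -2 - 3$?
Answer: $-7875$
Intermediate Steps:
$U{\left(N,F \right)} = -5$ ($U{\left(N,F \right)} = -2 - 3 = -5$)
$1575 U{\left(-2,-2 - 6 \right)} = 1575 \left(-5\right) = -7875$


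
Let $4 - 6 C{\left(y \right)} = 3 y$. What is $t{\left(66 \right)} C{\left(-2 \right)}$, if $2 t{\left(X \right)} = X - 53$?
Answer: $\frac{65}{6} \approx 10.833$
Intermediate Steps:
$t{\left(X \right)} = - \frac{53}{2} + \frac{X}{2}$ ($t{\left(X \right)} = \frac{X - 53}{2} = \frac{-53 + X}{2} = - \frac{53}{2} + \frac{X}{2}$)
$C{\left(y \right)} = \frac{2}{3} - \frac{y}{2}$ ($C{\left(y \right)} = \frac{2}{3} - \frac{3 y}{6} = \frac{2}{3} - \frac{y}{2}$)
$t{\left(66 \right)} C{\left(-2 \right)} = \left(- \frac{53}{2} + \frac{1}{2} \cdot 66\right) \left(\frac{2}{3} - -1\right) = \left(- \frac{53}{2} + 33\right) \left(\frac{2}{3} + 1\right) = \frac{13}{2} \cdot \frac{5}{3} = \frac{65}{6}$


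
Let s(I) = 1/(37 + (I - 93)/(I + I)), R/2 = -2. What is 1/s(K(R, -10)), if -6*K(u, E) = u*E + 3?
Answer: 3783/86 ≈ 43.988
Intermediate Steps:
R = -4 (R = 2*(-2) = -4)
K(u, E) = -½ - E*u/6 (K(u, E) = -(u*E + 3)/6 = -(E*u + 3)/6 = -(3 + E*u)/6 = -½ - E*u/6)
s(I) = 1/(37 + (-93 + I)/(2*I)) (s(I) = 1/(37 + (-93 + I)/((2*I))) = 1/(37 + (-93 + I)*(1/(2*I))) = 1/(37 + (-93 + I)/(2*I)))
1/s(K(R, -10)) = 1/(2*(-½ - ⅙*(-10)*(-4))/(3*(-31 + 25*(-½ - ⅙*(-10)*(-4))))) = 1/(2*(-½ - 20/3)/(3*(-31 + 25*(-½ - 20/3)))) = 1/((⅔)*(-43/6)/(-31 + 25*(-43/6))) = 1/((⅔)*(-43/6)/(-31 - 1075/6)) = 1/((⅔)*(-43/6)/(-1261/6)) = 1/((⅔)*(-43/6)*(-6/1261)) = 1/(86/3783) = 3783/86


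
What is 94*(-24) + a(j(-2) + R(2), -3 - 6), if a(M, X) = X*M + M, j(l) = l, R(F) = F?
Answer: -2256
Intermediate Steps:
a(M, X) = M + M*X (a(M, X) = M*X + M = M + M*X)
94*(-24) + a(j(-2) + R(2), -3 - 6) = 94*(-24) + (-2 + 2)*(1 + (-3 - 6)) = -2256 + 0*(1 - 9) = -2256 + 0*(-8) = -2256 + 0 = -2256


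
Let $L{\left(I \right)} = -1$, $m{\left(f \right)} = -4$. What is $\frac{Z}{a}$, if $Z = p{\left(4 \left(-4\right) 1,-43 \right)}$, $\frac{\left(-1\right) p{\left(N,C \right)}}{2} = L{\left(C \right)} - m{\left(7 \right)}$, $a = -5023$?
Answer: $\frac{6}{5023} \approx 0.0011945$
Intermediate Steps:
$p{\left(N,C \right)} = -6$ ($p{\left(N,C \right)} = - 2 \left(-1 - -4\right) = - 2 \left(-1 + 4\right) = \left(-2\right) 3 = -6$)
$Z = -6$
$\frac{Z}{a} = - \frac{6}{-5023} = \left(-6\right) \left(- \frac{1}{5023}\right) = \frac{6}{5023}$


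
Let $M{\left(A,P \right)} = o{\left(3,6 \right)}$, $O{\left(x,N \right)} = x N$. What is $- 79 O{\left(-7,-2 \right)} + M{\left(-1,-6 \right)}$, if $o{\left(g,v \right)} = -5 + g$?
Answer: $-1108$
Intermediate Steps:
$O{\left(x,N \right)} = N x$
$M{\left(A,P \right)} = -2$ ($M{\left(A,P \right)} = -5 + 3 = -2$)
$- 79 O{\left(-7,-2 \right)} + M{\left(-1,-6 \right)} = - 79 \left(\left(-2\right) \left(-7\right)\right) - 2 = \left(-79\right) 14 - 2 = -1106 - 2 = -1108$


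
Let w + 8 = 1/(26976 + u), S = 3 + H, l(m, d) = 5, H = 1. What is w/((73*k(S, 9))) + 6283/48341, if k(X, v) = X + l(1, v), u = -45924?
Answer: 70888266103/601789181076 ≈ 0.11780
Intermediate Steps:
S = 4 (S = 3 + 1 = 4)
k(X, v) = 5 + X (k(X, v) = X + 5 = 5 + X)
w = -151585/18948 (w = -8 + 1/(26976 - 45924) = -8 + 1/(-18948) = -8 - 1/18948 = -151585/18948 ≈ -8.0000)
w/((73*k(S, 9))) + 6283/48341 = -151585*1/(73*(5 + 4))/18948 + 6283/48341 = -151585/(18948*(73*9)) + 6283*(1/48341) = -151585/18948/657 + 6283/48341 = -151585/18948*1/657 + 6283/48341 = -151585/12448836 + 6283/48341 = 70888266103/601789181076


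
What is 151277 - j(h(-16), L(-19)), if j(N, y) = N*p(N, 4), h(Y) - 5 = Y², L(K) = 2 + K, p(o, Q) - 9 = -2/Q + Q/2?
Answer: 297073/2 ≈ 1.4854e+5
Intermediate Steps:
p(o, Q) = 9 + Q/2 - 2/Q (p(o, Q) = 9 + (-2/Q + Q/2) = 9 + (Q/2 - 2/Q) = 9 + Q/2 - 2/Q)
h(Y) = 5 + Y²
j(N, y) = 21*N/2 (j(N, y) = N*(9 + (½)*4 - 2/4) = N*(9 + 2 - 2*¼) = N*(9 + 2 - ½) = N*(21/2) = 21*N/2)
151277 - j(h(-16), L(-19)) = 151277 - 21*(5 + (-16)²)/2 = 151277 - 21*(5 + 256)/2 = 151277 - 21*261/2 = 151277 - 1*5481/2 = 151277 - 5481/2 = 297073/2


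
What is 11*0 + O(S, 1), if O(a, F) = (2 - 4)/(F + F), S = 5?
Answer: -1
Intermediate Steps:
O(a, F) = -1/F (O(a, F) = -2*1/(2*F) = -1/F)
11*0 + O(S, 1) = 11*0 - 1/1 = 0 - 1*1 = 0 - 1 = -1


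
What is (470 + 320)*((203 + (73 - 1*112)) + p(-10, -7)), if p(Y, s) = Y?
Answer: 121660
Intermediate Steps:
(470 + 320)*((203 + (73 - 1*112)) + p(-10, -7)) = (470 + 320)*((203 + (73 - 1*112)) - 10) = 790*((203 + (73 - 112)) - 10) = 790*((203 - 39) - 10) = 790*(164 - 10) = 790*154 = 121660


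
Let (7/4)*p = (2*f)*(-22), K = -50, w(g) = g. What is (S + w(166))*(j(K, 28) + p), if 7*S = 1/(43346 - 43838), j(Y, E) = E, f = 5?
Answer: -32587071/2009 ≈ -16221.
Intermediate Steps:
p = -880/7 (p = 4*((2*5)*(-22))/7 = 4*(10*(-22))/7 = (4/7)*(-220) = -880/7 ≈ -125.71)
S = -1/3444 (S = 1/(7*(43346 - 43838)) = (⅐)/(-492) = (⅐)*(-1/492) = -1/3444 ≈ -0.00029036)
(S + w(166))*(j(K, 28) + p) = (-1/3444 + 166)*(28 - 880/7) = (571703/3444)*(-684/7) = -32587071/2009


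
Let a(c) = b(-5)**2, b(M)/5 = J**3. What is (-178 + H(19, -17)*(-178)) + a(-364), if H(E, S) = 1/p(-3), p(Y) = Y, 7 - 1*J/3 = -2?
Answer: 29056536319/3 ≈ 9.6855e+9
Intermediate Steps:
J = 27 (J = 21 - 3*(-2) = 21 + 6 = 27)
b(M) = 98415 (b(M) = 5*27**3 = 5*19683 = 98415)
H(E, S) = -1/3 (H(E, S) = 1/(-3) = -1/3)
a(c) = 9685512225 (a(c) = 98415**2 = 9685512225)
(-178 + H(19, -17)*(-178)) + a(-364) = (-178 - 1/3*(-178)) + 9685512225 = (-178 + 178/3) + 9685512225 = -356/3 + 9685512225 = 29056536319/3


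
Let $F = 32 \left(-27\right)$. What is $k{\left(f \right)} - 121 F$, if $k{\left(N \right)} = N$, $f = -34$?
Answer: $104510$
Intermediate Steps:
$F = -864$
$k{\left(f \right)} - 121 F = -34 - -104544 = -34 + 104544 = 104510$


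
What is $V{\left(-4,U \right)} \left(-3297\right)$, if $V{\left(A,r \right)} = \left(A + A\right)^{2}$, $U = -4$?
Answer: $-211008$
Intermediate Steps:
$V{\left(A,r \right)} = 4 A^{2}$ ($V{\left(A,r \right)} = \left(2 A\right)^{2} = 4 A^{2}$)
$V{\left(-4,U \right)} \left(-3297\right) = 4 \left(-4\right)^{2} \left(-3297\right) = 4 \cdot 16 \left(-3297\right) = 64 \left(-3297\right) = -211008$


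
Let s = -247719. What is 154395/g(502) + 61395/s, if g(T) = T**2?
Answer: 7591596475/20808726292 ≈ 0.36483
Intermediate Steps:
154395/g(502) + 61395/s = 154395/(502**2) + 61395/(-247719) = 154395/252004 + 61395*(-1/247719) = 154395*(1/252004) - 20465/82573 = 154395/252004 - 20465/82573 = 7591596475/20808726292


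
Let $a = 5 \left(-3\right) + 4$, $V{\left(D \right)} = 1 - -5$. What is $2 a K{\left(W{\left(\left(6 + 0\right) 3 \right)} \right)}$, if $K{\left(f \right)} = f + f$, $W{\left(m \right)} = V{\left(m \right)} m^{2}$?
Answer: $-85536$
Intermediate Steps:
$V{\left(D \right)} = 6$ ($V{\left(D \right)} = 1 + 5 = 6$)
$a = -11$ ($a = -15 + 4 = -11$)
$W{\left(m \right)} = 6 m^{2}$
$K{\left(f \right)} = 2 f$
$2 a K{\left(W{\left(\left(6 + 0\right) 3 \right)} \right)} = 2 \left(-11\right) 2 \cdot 6 \left(\left(6 + 0\right) 3\right)^{2} = - 22 \cdot 2 \cdot 6 \left(6 \cdot 3\right)^{2} = - 22 \cdot 2 \cdot 6 \cdot 18^{2} = - 22 \cdot 2 \cdot 6 \cdot 324 = - 22 \cdot 2 \cdot 1944 = \left(-22\right) 3888 = -85536$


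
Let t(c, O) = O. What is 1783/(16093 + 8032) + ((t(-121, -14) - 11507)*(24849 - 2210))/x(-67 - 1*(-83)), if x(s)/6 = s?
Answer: -6292376874707/2316000 ≈ -2.7169e+6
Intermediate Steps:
x(s) = 6*s
1783/(16093 + 8032) + ((t(-121, -14) - 11507)*(24849 - 2210))/x(-67 - 1*(-83)) = 1783/(16093 + 8032) + ((-14 - 11507)*(24849 - 2210))/((6*(-67 - 1*(-83)))) = 1783/24125 + (-11521*22639)/((6*(-67 + 83))) = 1783*(1/24125) - 260823919/(6*16) = 1783/24125 - 260823919/96 = -6292376874707/2316000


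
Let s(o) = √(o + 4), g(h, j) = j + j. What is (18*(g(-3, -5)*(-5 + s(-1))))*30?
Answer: 27000 - 5400*√3 ≈ 17647.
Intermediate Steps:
g(h, j) = 2*j
s(o) = √(4 + o)
(18*(g(-3, -5)*(-5 + s(-1))))*30 = (18*((2*(-5))*(-5 + √(4 - 1))))*30 = (18*(-10*(-5 + √3)))*30 = (18*(50 - 10*√3))*30 = (900 - 180*√3)*30 = 27000 - 5400*√3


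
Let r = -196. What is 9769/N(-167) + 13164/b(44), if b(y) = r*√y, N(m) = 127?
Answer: 9769/127 - 3291*√11/1078 ≈ 66.796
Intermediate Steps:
b(y) = -196*√y
9769/N(-167) + 13164/b(44) = 9769/127 + 13164/((-392*√11)) = 9769/127 + 13164*(-√11/4312) = 9769/127 - 3291*√11/1078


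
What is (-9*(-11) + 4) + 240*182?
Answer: 43783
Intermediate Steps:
(-9*(-11) + 4) + 240*182 = (99 + 4) + 43680 = 103 + 43680 = 43783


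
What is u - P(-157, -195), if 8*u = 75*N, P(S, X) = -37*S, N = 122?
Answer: -18661/4 ≈ -4665.3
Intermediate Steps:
u = 4575/4 (u = (75*122)/8 = (⅛)*9150 = 4575/4 ≈ 1143.8)
u - P(-157, -195) = 4575/4 - (-37)*(-157) = 4575/4 - 1*5809 = 4575/4 - 5809 = -18661/4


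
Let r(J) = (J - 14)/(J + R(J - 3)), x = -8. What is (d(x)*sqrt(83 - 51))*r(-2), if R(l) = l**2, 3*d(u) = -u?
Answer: -512*sqrt(2)/69 ≈ -10.494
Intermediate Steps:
d(u) = -u/3 (d(u) = (-u)/3 = -u/3)
r(J) = (-14 + J)/(J + (-3 + J)**2) (r(J) = (J - 14)/(J + (J - 3)**2) = (-14 + J)/(J + (-3 + J)**2))
(d(x)*sqrt(83 - 51))*r(-2) = ((-1/3*(-8))*sqrt(83 - 51))*((-14 - 2)/(-2 + (-3 - 2)**2)) = (8*sqrt(32)/3)*(-16/(-2 + (-5)**2)) = (8*(4*sqrt(2))/3)*(-16/(-2 + 25)) = (32*sqrt(2)/3)*(-16/23) = -512*sqrt(2)/69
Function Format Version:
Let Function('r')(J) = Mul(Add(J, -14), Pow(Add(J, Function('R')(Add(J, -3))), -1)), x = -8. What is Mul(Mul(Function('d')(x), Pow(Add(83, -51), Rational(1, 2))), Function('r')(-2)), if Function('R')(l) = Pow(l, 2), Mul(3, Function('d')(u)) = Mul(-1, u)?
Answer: Mul(Rational(-512, 69), Pow(2, Rational(1, 2))) ≈ -10.494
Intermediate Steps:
Function('d')(u) = Mul(Rational(-1, 3), u) (Function('d')(u) = Mul(Rational(1, 3), Mul(-1, u)) = Mul(Rational(-1, 3), u))
Function('r')(J) = Mul(Pow(Add(J, Pow(Add(-3, J), 2)), -1), Add(-14, J)) (Function('r')(J) = Mul(Add(J, -14), Pow(Add(J, Pow(Add(J, -3), 2)), -1)) = Mul(Add(-14, J), Pow(Add(J, Pow(Add(-3, J), 2)), -1)) = Mul(Pow(Add(J, Pow(Add(-3, J), 2)), -1), Add(-14, J)))
Mul(Mul(Function('d')(x), Pow(Add(83, -51), Rational(1, 2))), Function('r')(-2)) = Mul(Mul(Mul(Rational(-1, 3), -8), Pow(Add(83, -51), Rational(1, 2))), Mul(Pow(Add(-2, Pow(Add(-3, -2), 2)), -1), Add(-14, -2))) = Mul(Mul(Rational(8, 3), Pow(32, Rational(1, 2))), Mul(Pow(Add(-2, Pow(-5, 2)), -1), -16)) = Mul(Mul(Rational(8, 3), Mul(4, Pow(2, Rational(1, 2)))), Mul(Pow(Add(-2, 25), -1), -16)) = Mul(Mul(Rational(32, 3), Pow(2, Rational(1, 2))), Mul(Pow(23, -1), -16)) = Mul(Mul(Rational(32, 3), Pow(2, Rational(1, 2))), Mul(Rational(1, 23), -16)) = Mul(Mul(Rational(32, 3), Pow(2, Rational(1, 2))), Rational(-16, 23)) = Mul(Rational(-512, 69), Pow(2, Rational(1, 2)))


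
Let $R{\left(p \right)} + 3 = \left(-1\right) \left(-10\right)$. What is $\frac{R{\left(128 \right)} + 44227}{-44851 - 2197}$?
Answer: $- \frac{22117}{23524} \approx -0.94019$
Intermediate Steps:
$R{\left(p \right)} = 7$ ($R{\left(p \right)} = -3 - -10 = -3 + 10 = 7$)
$\frac{R{\left(128 \right)} + 44227}{-44851 - 2197} = \frac{7 + 44227}{-44851 - 2197} = \frac{44234}{-47048} = 44234 \left(- \frac{1}{47048}\right) = - \frac{22117}{23524}$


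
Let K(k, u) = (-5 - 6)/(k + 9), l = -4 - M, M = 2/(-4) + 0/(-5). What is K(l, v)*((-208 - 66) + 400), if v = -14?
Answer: -252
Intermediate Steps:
M = -½ (M = 2*(-¼) + 0*(-⅕) = -½ + 0 = -½ ≈ -0.50000)
l = -7/2 (l = -4 - 1*(-½) = -4 + ½ = -7/2 ≈ -3.5000)
K(k, u) = -11/(9 + k)
K(l, v)*((-208 - 66) + 400) = (-11/(9 - 7/2))*((-208 - 66) + 400) = (-11/11/2)*(-274 + 400) = -11*2/11*126 = -2*126 = -252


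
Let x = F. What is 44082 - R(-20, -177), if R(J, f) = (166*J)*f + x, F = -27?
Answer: -543531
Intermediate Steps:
x = -27
R(J, f) = -27 + 166*J*f (R(J, f) = (166*J)*f - 27 = 166*J*f - 27 = -27 + 166*J*f)
44082 - R(-20, -177) = 44082 - (-27 + 166*(-20)*(-177)) = 44082 - (-27 + 587640) = 44082 - 1*587613 = 44082 - 587613 = -543531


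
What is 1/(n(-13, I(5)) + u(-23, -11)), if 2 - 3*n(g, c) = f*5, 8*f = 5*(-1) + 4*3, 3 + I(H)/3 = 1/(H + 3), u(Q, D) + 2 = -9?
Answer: -24/283 ≈ -0.084806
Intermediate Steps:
u(Q, D) = -11 (u(Q, D) = -2 - 9 = -11)
I(H) = -9 + 3/(3 + H) (I(H) = -9 + 3/(H + 3) = -9 + 3/(3 + H))
f = 7/8 (f = (5*(-1) + 4*3)/8 = (-5 + 12)/8 = (⅛)*7 = 7/8 ≈ 0.87500)
n(g, c) = -19/24 (n(g, c) = ⅔ - 7*5/24 = ⅔ - ⅓*35/8 = ⅔ - 35/24 = -19/24)
1/(n(-13, I(5)) + u(-23, -11)) = 1/(-19/24 - 11) = 1/(-283/24) = -24/283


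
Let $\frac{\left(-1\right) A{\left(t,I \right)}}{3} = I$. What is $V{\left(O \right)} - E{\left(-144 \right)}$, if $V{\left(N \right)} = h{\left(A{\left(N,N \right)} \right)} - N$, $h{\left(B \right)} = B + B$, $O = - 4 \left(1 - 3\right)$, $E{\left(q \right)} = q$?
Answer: $88$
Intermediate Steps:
$A{\left(t,I \right)} = - 3 I$
$O = 8$ ($O = \left(-4\right) \left(-2\right) = 8$)
$h{\left(B \right)} = 2 B$
$V{\left(N \right)} = - 7 N$ ($V{\left(N \right)} = 2 \left(- 3 N\right) - N = - 6 N - N = - 7 N$)
$V{\left(O \right)} - E{\left(-144 \right)} = \left(-7\right) 8 - -144 = -56 + 144 = 88$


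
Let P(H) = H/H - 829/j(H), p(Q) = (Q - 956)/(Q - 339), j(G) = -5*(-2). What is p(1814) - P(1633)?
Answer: 243321/2950 ≈ 82.482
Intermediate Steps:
j(G) = 10
p(Q) = (-956 + Q)/(-339 + Q)
P(H) = -819/10 (P(H) = H/H - 829/10 = 1 - 829*⅒ = 1 - 829/10 = -819/10)
p(1814) - P(1633) = (-956 + 1814)/(-339 + 1814) - 1*(-819/10) = 858/1475 + 819/10 = 243321/2950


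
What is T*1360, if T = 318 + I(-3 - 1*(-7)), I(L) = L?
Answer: 437920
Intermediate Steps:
T = 322 (T = 318 + (-3 - 1*(-7)) = 318 + (-3 + 7) = 318 + 4 = 322)
T*1360 = 322*1360 = 437920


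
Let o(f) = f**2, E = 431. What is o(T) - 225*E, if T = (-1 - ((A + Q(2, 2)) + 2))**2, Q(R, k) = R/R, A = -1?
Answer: -96894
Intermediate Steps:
Q(R, k) = 1
T = 9 (T = (-1 - ((-1 + 1) + 2))**2 = (-1 - (0 + 2))**2 = (-1 - 1*2)**2 = (-1 - 2)**2 = (-3)**2 = 9)
o(T) - 225*E = 9**2 - 225*431 = 81 - 96975 = -96894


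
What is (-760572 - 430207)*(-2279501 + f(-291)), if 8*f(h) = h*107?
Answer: 21752132655955/8 ≈ 2.7190e+12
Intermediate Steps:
f(h) = 107*h/8 (f(h) = (h*107)/8 = (107*h)/8 = 107*h/8)
(-760572 - 430207)*(-2279501 + f(-291)) = (-760572 - 430207)*(-2279501 + (107/8)*(-291)) = -1190779*(-2279501 - 31137/8) = -1190779*(-18267145/8) = 21752132655955/8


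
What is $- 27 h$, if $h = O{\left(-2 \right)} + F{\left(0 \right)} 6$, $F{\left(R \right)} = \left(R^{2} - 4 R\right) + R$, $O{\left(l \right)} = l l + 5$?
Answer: $-243$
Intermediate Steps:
$O{\left(l \right)} = 5 + l^{2}$ ($O{\left(l \right)} = l^{2} + 5 = 5 + l^{2}$)
$F{\left(R \right)} = R^{2} - 3 R$
$h = 9$ ($h = \left(5 + \left(-2\right)^{2}\right) + 0 \left(-3 + 0\right) 6 = \left(5 + 4\right) + 0 \left(-3\right) 6 = 9 + 0 \cdot 6 = 9 + 0 = 9$)
$- 27 h = \left(-27\right) 9 = -243$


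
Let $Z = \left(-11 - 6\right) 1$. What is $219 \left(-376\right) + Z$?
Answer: $-82361$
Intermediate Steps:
$Z = -17$ ($Z = \left(-17\right) 1 = -17$)
$219 \left(-376\right) + Z = 219 \left(-376\right) - 17 = -82344 - 17 = -82361$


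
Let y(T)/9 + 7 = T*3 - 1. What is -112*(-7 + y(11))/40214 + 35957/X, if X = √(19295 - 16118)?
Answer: -12208/20107 + 35957*√353/1059 ≈ 637.33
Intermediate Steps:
X = 3*√353 (X = √3177 = 3*√353 ≈ 56.365)
y(T) = -72 + 27*T (y(T) = -63 + 9*(T*3 - 1) = -63 + 9*(3*T - 1) = -63 + 9*(-1 + 3*T) = -63 + (-9 + 27*T) = -72 + 27*T)
-112*(-7 + y(11))/40214 + 35957/X = -112*(-7 + (-72 + 27*11))/40214 + 35957/((3*√353)) = -112*(-7 + (-72 + 297))*(1/40214) + 35957*(√353/1059) = -112*(-7 + 225)*(1/40214) + 35957*√353/1059 = -112*218*(1/40214) + 35957*√353/1059 = -24416*1/40214 + 35957*√353/1059 = -12208/20107 + 35957*√353/1059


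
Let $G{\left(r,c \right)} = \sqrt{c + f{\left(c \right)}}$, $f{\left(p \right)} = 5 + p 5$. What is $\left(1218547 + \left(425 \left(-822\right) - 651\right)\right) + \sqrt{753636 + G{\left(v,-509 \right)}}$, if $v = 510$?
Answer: $868546 + \sqrt{753636 + i \sqrt{3049}} \approx 8.6941 \cdot 10^{5} + 0.031803 i$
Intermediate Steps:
$f{\left(p \right)} = 5 + 5 p$
$G{\left(r,c \right)} = \sqrt{5 + 6 c}$ ($G{\left(r,c \right)} = \sqrt{c + \left(5 + 5 c\right)} = \sqrt{5 + 6 c}$)
$\left(1218547 + \left(425 \left(-822\right) - 651\right)\right) + \sqrt{753636 + G{\left(v,-509 \right)}} = \left(1218547 + \left(425 \left(-822\right) - 651\right)\right) + \sqrt{753636 + \sqrt{5 + 6 \left(-509\right)}} = \left(1218547 - 350001\right) + \sqrt{753636 + \sqrt{5 - 3054}} = \left(1218547 - 350001\right) + \sqrt{753636 + \sqrt{-3049}} = 868546 + \sqrt{753636 + i \sqrt{3049}}$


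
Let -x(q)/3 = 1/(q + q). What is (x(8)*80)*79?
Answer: -1185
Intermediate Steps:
x(q) = -3/(2*q) (x(q) = -3/(q + q) = -3*1/(2*q) = -3/(2*q))
(x(8)*80)*79 = (-3/2/8*80)*79 = (-3/2*1/8*80)*79 = -3/16*80*79 = -15*79 = -1185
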